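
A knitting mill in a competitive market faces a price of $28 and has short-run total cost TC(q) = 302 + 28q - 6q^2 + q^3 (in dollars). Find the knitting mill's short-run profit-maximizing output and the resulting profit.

AVC = 28 - 6q + q^2; min AVC = $19 at q = 3. Since P = $28 ≥ min AVC, the firm produces.
MC = 28 - 12q + 3q^2. Setting P = MC and taking the root on the rising branch gives q* = 4.
TR = 28·4 = 112. TC = 302 + 80 = 382. Profit = 112 − 382 = -$270.
That loss of $270 beats the $302 the firm would lose by shutting down; producing recovers $32 of fixed cost.

Profit = -$270 at q = 4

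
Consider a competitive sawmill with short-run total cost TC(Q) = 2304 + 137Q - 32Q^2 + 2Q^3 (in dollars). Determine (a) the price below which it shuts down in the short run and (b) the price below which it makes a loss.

AVC = 137 - 32Q + 2Q^2; minimized at Q = 8, giving min AVC = $9. That is the shutdown price.
ATC = 2304/Q + 137 - 32Q + 2Q^2. Setting dATC/dQ = −2304/Q^2 − 32 + 4Q = 0 gives Q = 12 (since 4·12^3 − 32·12^2 = 2304).
min ATC = 2304/12 + 137 − 32·12 + 2·12^2 = $233. That is the break-even price.
Between these two prices the firm operates at a loss; above $233 it earns a profit.

Shutdown price = $9; break-even price = $233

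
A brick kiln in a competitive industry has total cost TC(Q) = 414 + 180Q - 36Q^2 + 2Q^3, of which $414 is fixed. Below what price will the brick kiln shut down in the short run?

The shutdown price is the minimum of AVC. VC = 180Q - 36Q^2 + 2Q^3, so AVC = 180 - 36Q + 2Q^2.
dAVC/dQ = -36 + 4Q = 0 gives Q = 9. min AVC = 180 - 36·9 + 2·9^2 = 18.
For P < $18 the firm produces nothing.

$18 per unit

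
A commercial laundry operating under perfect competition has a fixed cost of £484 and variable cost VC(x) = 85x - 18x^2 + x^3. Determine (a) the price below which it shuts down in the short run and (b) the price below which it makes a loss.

Shutdown price = £4; break-even price = £52

Shutdown price = min AVC. AVC = 85 - 18x + x^2, with vertex at x = 9 and minimum £4.
ATC = 484/x + 85 - 18x + x^2. Setting dATC/dx = −484/x^2 − 18 + 2x = 0 gives x = 11 (since 2·11^3 − 18·11^2 = 484).
min ATC = 484/11 + 85 − 18·11 + 11^2 = £52. That is the break-even price.
Between these two prices the firm operates at a loss; above £52 it earns a profit.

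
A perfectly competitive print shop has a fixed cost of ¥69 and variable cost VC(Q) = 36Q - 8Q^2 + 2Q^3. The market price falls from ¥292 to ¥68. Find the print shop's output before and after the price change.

AVC = 36 - 8Q + 2Q^2, minimized at Q = 2 where min AVC = ¥28. MC = 36 - 16Q + 6Q^2.
At P = ¥292 ≥ min AVC, set P = MC on the rising branch: Q = 8.
At P = ¥68 ≥ min AVC, set P = MC: Q = 4. The firm stays open but cuts output.

Output falls from 8 to 4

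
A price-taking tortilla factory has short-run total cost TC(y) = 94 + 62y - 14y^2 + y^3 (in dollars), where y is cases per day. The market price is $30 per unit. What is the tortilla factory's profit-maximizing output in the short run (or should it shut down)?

Produce at y = 8

From TC, MC = TC'(y) = 62 - 28y + 3y^2 and AVC = VC/y = 62 - 14y + y^2.
AVC hits its minimum where MC = AVC, at y = 7, giving min AVC = 62 - 14·7 + 7^2 = $13.
Because $30 ≥ $13, revenue can cover variable cost; the firm operates.
Solving P = MC: 32 - 28y + 3y^2 = 0 ⇒ y = 4/3 or 8. On the upward-sloping branch, y* = 8.
Check: AVC at y = 8 is $14 ≤ P, so revenue covers variable cost.
Profit = P·y − TC = 30·8 − 206 = $34.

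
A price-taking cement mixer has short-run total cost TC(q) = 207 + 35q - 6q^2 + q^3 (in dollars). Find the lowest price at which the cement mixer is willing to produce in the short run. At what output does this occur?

The shutdown price is the minimum of AVC. VC = 35q - 6q^2 + q^3, so AVC = 35 - 6q + q^2.
At the minimum of AVC, MC = AVC. MC = 35 - 12q + 3q^2; setting MC = AVC gives 2q^2 - 6q = 0, so q = 3. min AVC = 26.
For P < $26 the firm produces nothing.

$26 per unit, at q = 3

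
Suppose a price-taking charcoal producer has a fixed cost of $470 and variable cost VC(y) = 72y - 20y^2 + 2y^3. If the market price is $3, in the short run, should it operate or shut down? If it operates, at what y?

Shut down

Strip out fixed cost: VC = 72y - 20y^2 + 2y^3. Then AVC = 72 - 20y + 2y^2 and MC = 72 - 40y + 6y^2.
AVC is minimized where dAVC/dy = -20 + 4y = 0, at y = 5; min AVC = 72 - 20·5 + 2·5^2 = $22.
P = $3 lies below min AVC = $22; no output level covers variable cost.
The firm minimizes its loss by shutting down and losing only its fixed cost of $470.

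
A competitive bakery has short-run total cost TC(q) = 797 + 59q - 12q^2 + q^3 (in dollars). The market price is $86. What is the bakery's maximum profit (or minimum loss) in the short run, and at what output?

Profit = -$311 at q = 9

AVC = 59 - 12q + q^2; min AVC = $23 at q = 6. Since P = $86 ≥ min AVC, the firm produces.
With MC = 59 - 24q + 3q^2, P = MC on the upward-sloping part at q* = 9.
TR = 86·9 = 774. TC = 797 + 288 = 1085. Profit = 774 − 1085 = -$311.
By producing, the firm covers all variable cost plus $486 of fixed cost; shutting down would lose the full $797.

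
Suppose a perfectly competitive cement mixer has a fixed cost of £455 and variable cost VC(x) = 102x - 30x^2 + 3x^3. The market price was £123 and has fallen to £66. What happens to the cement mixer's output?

AVC = 102 - 30x + 3x^2, minimized at x = 5 where min AVC = £27. MC = 102 - 60x + 9x^2.
At P = £123 ≥ min AVC, set P = MC on the rising branch: x = 7.
At P = £66 ≥ min AVC, set P = MC: x = 6. The firm stays open but cuts output.

Output falls from 7 to 6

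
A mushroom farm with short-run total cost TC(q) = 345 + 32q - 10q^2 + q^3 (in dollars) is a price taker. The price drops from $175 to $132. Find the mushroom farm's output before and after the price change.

Output falls from 11 to 10

MC = 32 - 20q + 3q^2; the shutdown threshold is min AVC = $7 (at q = 5).
At P = $175 ≥ min AVC, set P = MC on the rising branch: q = 11.
At P = $132 ≥ min AVC, set P = MC: q = 10. The firm stays open but cuts output.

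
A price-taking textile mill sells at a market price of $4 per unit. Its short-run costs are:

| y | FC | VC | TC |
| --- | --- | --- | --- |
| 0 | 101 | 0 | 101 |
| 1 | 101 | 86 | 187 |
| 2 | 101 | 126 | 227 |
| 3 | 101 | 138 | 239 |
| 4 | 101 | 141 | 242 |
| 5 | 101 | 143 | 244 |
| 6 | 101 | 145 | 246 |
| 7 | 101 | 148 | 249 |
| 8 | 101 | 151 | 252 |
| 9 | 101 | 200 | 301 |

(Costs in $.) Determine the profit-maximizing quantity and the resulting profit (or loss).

Compute π = P·y − TC at each output: y=0: -101; y=1: -183; y=2: -219; y=3: -227; y=4: -226; y=5: -224; y=6: -222; y=7: -221; y=8: -220; y=9: -265.
Profit is highest at y = 0. Equivalently, the lowest AVC in the table is 151/8 ≈ $18.88 at y = 8, and P = $4 falls below it — price never covers variable cost, so the firm shuts down and loses only its fixed cost.

y = 0 (shut down); profit = -$101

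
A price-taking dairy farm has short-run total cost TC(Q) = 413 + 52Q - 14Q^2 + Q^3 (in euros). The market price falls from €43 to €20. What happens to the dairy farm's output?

MC = 52 - 28Q + 3Q^2; the shutdown threshold is min AVC = €3 (at Q = 7).
With P = €43 above the shutdown price, P = MC gives Q = 9.
At P = €20 ≥ min AVC, set P = MC: Q = 8. The firm stays open but cuts output.

Output falls from 9 to 8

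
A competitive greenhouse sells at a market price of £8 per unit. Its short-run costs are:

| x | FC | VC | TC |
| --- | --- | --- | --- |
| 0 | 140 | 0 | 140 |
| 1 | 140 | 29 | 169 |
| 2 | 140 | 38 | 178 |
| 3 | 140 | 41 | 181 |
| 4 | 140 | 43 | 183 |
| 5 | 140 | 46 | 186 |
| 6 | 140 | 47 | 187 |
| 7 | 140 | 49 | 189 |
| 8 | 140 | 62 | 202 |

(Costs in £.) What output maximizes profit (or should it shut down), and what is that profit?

x = 7; profit = -£133

Tabulate TR − TC: x=0: -140; x=1: -161; x=2: -162; x=3: -157; x=4: -151; x=5: -146; x=6: -139; x=7: -133; x=8: -138.
Profit is maximized at x = 7. AVC there is 49/7 = £7 ≤ P, so producing beats shutting down (which would give -£140).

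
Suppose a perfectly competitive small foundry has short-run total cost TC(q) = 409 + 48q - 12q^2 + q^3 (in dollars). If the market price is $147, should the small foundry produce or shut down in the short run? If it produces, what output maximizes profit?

Produce at q = 11

Strip out fixed cost: VC = 48q - 12q^2 + q^3. Then AVC = 48 - 12q + q^2 and MC = 48 - 24q + 3q^2.
AVC is minimized where dAVC/dq = -12 + 2q = 0, at q = 6; min AVC = 48 - 12·6 + 6^2 = $12.
P = $147 exceeds min AVC = $12, so the firm stays open.
Set P = MC: 147 = 48 - 24q + 3q^2 → -99 - 24q + 3q^2 = 0. The roots are q = -3 and q = 11; the profit-maximizing output is on the rising part of MC, so q* = 11.
Check: AVC at q = 11 is $37 ≤ P, so revenue covers variable cost.
Profit = P·q − TC = 147·11 − 816 = $801.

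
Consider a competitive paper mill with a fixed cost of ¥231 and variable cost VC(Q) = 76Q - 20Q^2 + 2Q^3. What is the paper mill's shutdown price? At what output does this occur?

The firm shuts down when price falls below the minimum of average variable cost. AVC = VC/Q = 76 - 20Q + 2Q^2.
dAVC/dQ = -20 + 4Q = 0 gives Q = 5. min AVC = 76 - 20·5 + 2·5^2 = 26.
The firm shuts down for any P below ¥26.

¥26 per unit, at Q = 5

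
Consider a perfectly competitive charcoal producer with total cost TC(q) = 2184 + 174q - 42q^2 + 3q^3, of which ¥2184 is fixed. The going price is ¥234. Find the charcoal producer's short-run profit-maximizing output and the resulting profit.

AVC = 174 - 42q + 3q^2; min AVC = ¥27 at q = 7. Since P = ¥234 ≥ min AVC, the firm produces.
With MC = 174 - 84q + 9q^2, P = MC on the upward-sloping part at q* = 10.
TR = 234·10 = 2340. TC = 2184 + 540 = 2724. Profit = 2340 − 2724 = -¥384.
Shutting down would mean losing the fixed cost of ¥2184, so operating at a loss of ¥384 is better by ¥1800.

Profit = -¥384 at q = 10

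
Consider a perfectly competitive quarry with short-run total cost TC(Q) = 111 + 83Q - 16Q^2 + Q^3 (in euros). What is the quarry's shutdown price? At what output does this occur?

€19 per unit, at Q = 8

Short-run supply begins at min AVC. From VC = 83Q - 16Q^2 + Q^3, AVC = 83 - 16Q + Q^2.
At the minimum of AVC, MC = AVC. MC = 83 - 32Q + 3Q^2; setting MC = AVC gives 2Q^2 - 16Q = 0, so Q = 8. min AVC = 19.
The firm shuts down for any P below €19.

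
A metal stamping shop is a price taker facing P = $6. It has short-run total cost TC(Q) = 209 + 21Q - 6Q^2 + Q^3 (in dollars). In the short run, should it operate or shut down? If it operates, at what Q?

Variable cost is VC = 21Q - 6Q^2 + Q^3, so AVC = VC/Q = 21 - 6Q + Q^2 and MC = dTC/dQ = 21 - 12Q + 3Q^2.
AVC hits its minimum where MC = AVC, at Q = 3, giving min AVC = 21 - 6·3 + 3^2 = $12.
Since P = $6 < min AVC = $12, price fails to cover variable cost at any output.
The firm minimizes its loss by shutting down and losing only its fixed cost of $209.

Shut down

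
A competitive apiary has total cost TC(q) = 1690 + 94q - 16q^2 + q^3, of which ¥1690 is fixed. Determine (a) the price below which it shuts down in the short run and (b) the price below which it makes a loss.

Shutdown price = ¥30; break-even price = ¥185

AVC = 94 - 16q + q^2; minimized at q = 8, giving min AVC = ¥30. That is the shutdown price.
ATC = 1690/q + 94 - 16q + q^2. Setting dATC/dq = −1690/q^2 − 16 + 2q = 0 gives q = 13 (since 2·13^3 − 16·13^2 = 1690).
min ATC = 1690/13 + 94 − 16·13 + 13^2 = ¥185. That is the break-even price.
For ¥30 ≤ P < ¥185 the firm produces at a loss; below ¥30 it shuts down.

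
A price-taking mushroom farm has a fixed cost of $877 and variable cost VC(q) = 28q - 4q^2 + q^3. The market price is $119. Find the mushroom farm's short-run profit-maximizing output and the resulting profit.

AVC = 28 - 4q + q^2; min AVC = $24 at q = 2. Since P = $119 ≥ min AVC, the firm produces.
With MC = 28 - 8q + 3q^2, P = MC on the upward-sloping part at q* = 7.
TR = 119·7 = 833. TC = 877 + 343 = 1220. Profit = 833 − 1220 = -$387.
Shutting down would mean losing the fixed cost of $877, so operating at a loss of $387 is better by $490.

Profit = -$387 at q = 7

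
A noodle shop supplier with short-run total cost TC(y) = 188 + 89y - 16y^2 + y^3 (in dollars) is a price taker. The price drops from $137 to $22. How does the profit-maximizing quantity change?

MC = 89 - 32y + 3y^2; the shutdown threshold is min AVC = $25 (at y = 8).
At P = $137 ≥ min AVC, set P = MC on the rising branch: y = 12.
At P = $22 < min AVC = $25, price no longer covers variable cost at any output, so the firm shuts down: y = 0.

Output falls from 12 to 0 (the firm shuts down)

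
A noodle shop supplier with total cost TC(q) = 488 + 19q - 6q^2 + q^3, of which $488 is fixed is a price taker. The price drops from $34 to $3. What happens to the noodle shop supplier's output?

Output falls from 5 to 0 (the firm shuts down)

AVC = 19 - 6q + q^2, minimized at q = 3 where min AVC = $10. MC = 19 - 12q + 3q^2.
At P = $34 ≥ min AVC, set P = MC on the rising branch: q = 5.
At P = $3 < min AVC = $10, price no longer covers variable cost at any output, so the firm shuts down: q = 0.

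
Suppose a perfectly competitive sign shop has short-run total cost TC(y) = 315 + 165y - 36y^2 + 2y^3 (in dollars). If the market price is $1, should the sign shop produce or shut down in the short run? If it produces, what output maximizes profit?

From TC, MC = TC'(y) = 165 - 72y + 6y^2 and AVC = VC/y = 165 - 36y + 2y^2.
The AVC parabola has its vertex at y = 36/4 = 9, where AVC = 165 - 36·9 + 2·9^2 = $3.
P = $1 lies below min AVC = $3; no output level covers variable cost.
The firm minimizes its loss by shutting down and losing only its fixed cost of $315.

Shut down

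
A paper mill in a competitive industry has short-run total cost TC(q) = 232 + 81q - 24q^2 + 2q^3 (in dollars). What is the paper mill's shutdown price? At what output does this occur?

$9 per unit, at q = 6

Short-run supply begins at min AVC. From VC = 81q - 24q^2 + 2q^3, AVC = 81 - 24q + 2q^2.
At the minimum of AVC, MC = AVC. MC = 81 - 48q + 6q^2; setting MC = AVC gives 4q^2 - 24q = 0, so q = 6. min AVC = 9.
For P < $9 the firm produces nothing.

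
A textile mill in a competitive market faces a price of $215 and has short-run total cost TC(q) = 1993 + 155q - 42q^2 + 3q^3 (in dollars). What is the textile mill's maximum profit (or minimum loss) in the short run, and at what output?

Profit = -$193 at q = 10

AVC = 155 - 42q + 3q^2 has its minimum $8 at q = 7; price $215 clears that bar, so the firm operates.
MC = 155 - 84q + 9q^2. Setting P = MC and taking the root on the rising branch gives q* = 10.
TR = 215·10 = 2150. TC = 1993 + 350 = 2343. Profit = 2150 − 2343 = -$193.
By producing, the firm covers all variable cost plus $1800 of fixed cost; shutting down would lose the full $1993.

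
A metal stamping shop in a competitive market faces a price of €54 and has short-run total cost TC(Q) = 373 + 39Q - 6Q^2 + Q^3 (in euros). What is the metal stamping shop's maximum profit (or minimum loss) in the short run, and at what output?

AVC = 39 - 6Q + Q^2 has its minimum €30 at Q = 3; price €54 clears that bar, so the firm operates.
With MC = 39 - 12Q + 3Q^2, P = MC on the upward-sloping part at Q* = 5.
TR = 54·5 = 270. TC = 373 + 170 = 543. Profit = 270 − 543 = -€273.
That loss of €273 beats the €373 the firm would lose by shutting down; producing recovers €100 of fixed cost.

Profit = -€273 at Q = 5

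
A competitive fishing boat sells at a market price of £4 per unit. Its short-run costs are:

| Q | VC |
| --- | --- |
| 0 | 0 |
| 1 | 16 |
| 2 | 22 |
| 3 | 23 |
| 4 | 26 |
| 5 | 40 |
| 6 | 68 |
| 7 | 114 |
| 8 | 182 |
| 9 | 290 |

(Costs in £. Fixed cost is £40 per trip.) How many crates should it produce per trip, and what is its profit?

Q = 0 (shut down); profit = -£40

Compute π = P·Q − TC at each output: Q=0: -40; Q=1: -52; Q=2: -54; Q=3: -51; Q=4: -50; Q=5: -60; Q=6: -84; Q=7: -126; Q=8: -190; Q=9: -294.
Profit is highest at Q = 0. Equivalently, the lowest AVC in the table is 26/4 ≈ £6.50 at Q = 4, and P = £4 falls below it — price never covers variable cost, so the firm shuts down and loses only its fixed cost.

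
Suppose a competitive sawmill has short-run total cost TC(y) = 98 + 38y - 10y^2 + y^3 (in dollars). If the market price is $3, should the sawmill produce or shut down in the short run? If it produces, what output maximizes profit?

Shut down

From TC, MC = TC'(y) = 38 - 20y + 3y^2 and AVC = VC/y = 38 - 10y + y^2.
AVC is minimized where dAVC/dy = -10 + 2y = 0, at y = 5; min AVC = 38 - 10·5 + 5^2 = $13.
P = $3 lies below min AVC = $13; no output level covers variable cost.
The firm minimizes its loss by shutting down and losing only its fixed cost of $98.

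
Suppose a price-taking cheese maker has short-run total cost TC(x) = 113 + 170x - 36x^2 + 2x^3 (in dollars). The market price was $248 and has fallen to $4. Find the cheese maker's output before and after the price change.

Output falls from 13 to 0 (the firm shuts down)

MC = 170 - 72x + 6x^2; the shutdown threshold is min AVC = $8 (at x = 9).
At P = $248 ≥ min AVC, set P = MC on the rising branch: x = 13.
At P = $4 < min AVC = $8, price no longer covers variable cost at any output, so the firm shuts down: x = 0.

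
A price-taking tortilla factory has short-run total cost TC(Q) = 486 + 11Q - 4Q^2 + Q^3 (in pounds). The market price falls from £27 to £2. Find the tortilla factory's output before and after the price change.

MC = 11 - 8Q + 3Q^2; the shutdown threshold is min AVC = £7 (at Q = 2).
At P = £27 ≥ min AVC, set P = MC on the rising branch: Q = 4.
At P = £2 < min AVC = £7, price no longer covers variable cost at any output, so the firm shuts down: Q = 0.

Output falls from 4 to 0 (the firm shuts down)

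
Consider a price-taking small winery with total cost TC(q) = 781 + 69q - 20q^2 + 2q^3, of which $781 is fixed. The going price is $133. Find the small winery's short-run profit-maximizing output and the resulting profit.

AVC = 69 - 20q + 2q^2 has its minimum $19 at q = 5; price $133 clears that bar, so the firm operates.
MC = 69 - 40q + 6q^2. Setting P = MC and taking the root on the rising branch gives q* = 8.
TR = 133·8 = 1064. TC = 781 + 296 = 1077. Profit = 1064 − 1077 = -$13.
By producing, the firm covers all variable cost plus $768 of fixed cost; shutting down would lose the full $781.

Profit = -$13 at q = 8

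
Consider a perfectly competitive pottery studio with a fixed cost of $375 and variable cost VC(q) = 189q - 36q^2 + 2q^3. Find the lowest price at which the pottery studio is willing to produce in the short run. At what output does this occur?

$27 per unit, at q = 9

The shutdown price is the minimum of AVC. VC = 189q - 36q^2 + 2q^3, so AVC = 189 - 36q + 2q^2.
dAVC/dq = -36 + 4q = 0 gives q = 9. min AVC = 189 - 36·9 + 2·9^2 = 27.
So the shutdown price is $27.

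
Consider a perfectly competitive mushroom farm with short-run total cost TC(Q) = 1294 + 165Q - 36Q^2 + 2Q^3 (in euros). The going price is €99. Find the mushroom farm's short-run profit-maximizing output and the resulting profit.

Profit = -€326 at Q = 11

AVC = 165 - 36Q + 2Q^2; min AVC = €3 at Q = 9. Since P = €99 ≥ min AVC, the firm produces.
MC = 165 - 72Q + 6Q^2. Setting P = MC and taking the root on the rising branch gives Q* = 11.
TR = 99·11 = 1089. TC = 1294 + 121 = 1415. Profit = 1089 − 1415 = -€326.
That loss of €326 beats the €1294 the firm would lose by shutting down; producing recovers €968 of fixed cost.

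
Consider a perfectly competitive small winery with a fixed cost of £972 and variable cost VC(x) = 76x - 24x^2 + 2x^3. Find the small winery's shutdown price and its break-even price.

Shutdown price = min AVC. AVC = 76 - 24x + 2x^2, with vertex at x = 6 and minimum £4.
ATC = 972/x + 76 - 24x + 2x^2. Setting dATC/dx = −972/x^2 − 24 + 4x = 0 gives x = 9 (since 4·9^3 − 24·9^2 = 972).
min ATC = 972/9 + 76 − 24·9 + 2·9^2 = £130. That is the break-even price.
Between these two prices the firm operates at a loss; above £130 it earns a profit.

Shutdown price = £4; break-even price = £130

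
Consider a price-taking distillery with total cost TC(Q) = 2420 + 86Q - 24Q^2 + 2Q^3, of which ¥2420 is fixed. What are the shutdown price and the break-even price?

Shutdown price = ¥14; break-even price = ¥284

AVC = 86 - 24Q + 2Q^2; minimized at Q = 6, giving min AVC = ¥14. That is the shutdown price.
ATC = 2420/Q + 86 - 24Q + 2Q^2. Setting dATC/dQ = −2420/Q^2 − 24 + 4Q = 0 gives Q = 11 (since 4·11^3 − 24·11^2 = 2420).
min ATC = 2420/11 + 86 − 24·11 + 2·11^2 = ¥284. That is the break-even price.
Between these two prices the firm operates at a loss; above ¥284 it earns a profit.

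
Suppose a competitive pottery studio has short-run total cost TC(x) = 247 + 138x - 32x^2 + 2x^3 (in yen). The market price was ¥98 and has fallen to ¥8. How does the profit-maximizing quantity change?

Output falls from 10 to 0 (the firm shuts down)

AVC = 138 - 32x + 2x^2, minimized at x = 8 where min AVC = ¥10. MC = 138 - 64x + 6x^2.
With P = ¥98 above the shutdown price, P = MC gives x = 10.
At P = ¥8 < min AVC = ¥10, price no longer covers variable cost at any output, so the firm shuts down: x = 0.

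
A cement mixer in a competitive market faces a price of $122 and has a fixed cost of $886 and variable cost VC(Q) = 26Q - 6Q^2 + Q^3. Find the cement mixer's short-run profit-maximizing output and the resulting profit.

Profit = -$246 at Q = 8

AVC = 26 - 6Q + Q^2 has its minimum $17 at Q = 3; price $122 clears that bar, so the firm operates.
With MC = 26 - 12Q + 3Q^2, P = MC on the upward-sloping part at Q* = 8.
TR = 122·8 = 976. TC = 886 + 336 = 1222. Profit = 976 − 1222 = -$246.
That loss of $246 beats the $886 the firm would lose by shutting down; producing recovers $640 of fixed cost.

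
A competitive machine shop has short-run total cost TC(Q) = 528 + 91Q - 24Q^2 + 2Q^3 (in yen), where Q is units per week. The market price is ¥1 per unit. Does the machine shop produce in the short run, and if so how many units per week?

Shut down

From TC, MC = TC'(Q) = 91 - 48Q + 6Q^2 and AVC = VC/Q = 91 - 24Q + 2Q^2.
AVC hits its minimum where MC = AVC, at Q = 6, giving min AVC = 91 - 24·6 + 2·6^2 = ¥19.
With P < min AVC (¥1 < ¥19), every unit sold adds to the loss.
The firm minimizes its loss by shutting down and losing only its fixed cost of ¥528.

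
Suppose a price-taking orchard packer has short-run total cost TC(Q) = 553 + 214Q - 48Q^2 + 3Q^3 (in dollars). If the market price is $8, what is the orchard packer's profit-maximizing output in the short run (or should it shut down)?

Shut down

From TC, MC = TC'(Q) = 214 - 96Q + 9Q^2 and AVC = VC/Q = 214 - 48Q + 3Q^2.
AVC hits its minimum where MC = AVC, at Q = 8, giving min AVC = 214 - 48·8 + 3·8^2 = $22.
P = $8 lies below min AVC = $22; no output level covers variable cost.
The firm minimizes its loss by shutting down and losing only its fixed cost of $553.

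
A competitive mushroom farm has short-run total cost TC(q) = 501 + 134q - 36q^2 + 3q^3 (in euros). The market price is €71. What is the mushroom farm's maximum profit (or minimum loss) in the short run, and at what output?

AVC = 134 - 36q + 3q^2 has its minimum €26 at q = 6; price €71 clears that bar, so the firm operates.
MC = 134 - 72q + 9q^2. Setting P = MC and taking the root on the rising branch gives q* = 7.
TR = 71·7 = 497. TC = 501 + 203 = 704. Profit = 497 − 704 = -€207.
Shutting down would mean losing the fixed cost of €501, so operating at a loss of €207 is better by €294.

Profit = -€207 at q = 7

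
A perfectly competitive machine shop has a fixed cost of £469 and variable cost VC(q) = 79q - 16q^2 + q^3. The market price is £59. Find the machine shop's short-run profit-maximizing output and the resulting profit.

Profit = -£69 at q = 10

AVC = 79 - 16q + q^2; min AVC = £15 at q = 8. Since P = £59 ≥ min AVC, the firm produces.
MC = 79 - 32q + 3q^2. Setting P = MC and taking the root on the rising branch gives q* = 10.
TR = 59·10 = 590. TC = 469 + 190 = 659. Profit = 590 − 659 = -£69.
That loss of £69 beats the £469 the firm would lose by shutting down; producing recovers £400 of fixed cost.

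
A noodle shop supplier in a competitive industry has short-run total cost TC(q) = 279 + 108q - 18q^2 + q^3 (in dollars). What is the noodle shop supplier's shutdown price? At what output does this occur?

The shutdown price is the minimum of AVC. VC = 108q - 18q^2 + q^3, so AVC = 108 - 18q + q^2.
dAVC/dq = -18 + 2q = 0 gives q = 9. min AVC = 108 - 18·9 + 9^2 = 27.
For P < $27 the firm produces nothing.

$27 per unit, at q = 9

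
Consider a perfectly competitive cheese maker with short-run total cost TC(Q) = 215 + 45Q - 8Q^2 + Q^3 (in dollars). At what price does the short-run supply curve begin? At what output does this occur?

$29 per unit, at Q = 4

The shutdown price is the minimum of AVC. VC = 45Q - 8Q^2 + Q^3, so AVC = 45 - 8Q + Q^2.
At the minimum of AVC, MC = AVC. MC = 45 - 16Q + 3Q^2; setting MC = AVC gives 2Q^2 - 8Q = 0, so Q = 4. min AVC = 29.
For P < $29 the firm produces nothing.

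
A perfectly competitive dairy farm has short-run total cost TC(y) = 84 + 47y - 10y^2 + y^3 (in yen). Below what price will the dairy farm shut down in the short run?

The firm shuts down when price falls below the minimum of average variable cost. AVC = VC/y = 47 - 10y + y^2.
dAVC/dy = -10 + 2y = 0 gives y = 5. min AVC = 47 - 10·5 + 5^2 = 22.
For P < ¥22 the firm produces nothing.

¥22 per unit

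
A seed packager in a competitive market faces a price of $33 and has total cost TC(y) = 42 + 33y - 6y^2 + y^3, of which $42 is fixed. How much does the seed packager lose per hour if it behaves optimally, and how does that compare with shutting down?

AVC = 33 - 6y + y^2 has its minimum $24 at y = 3; price $33 clears that bar, so the firm operates.
MC = 33 - 12y + 3y^2. Setting P = MC and taking the root on the rising branch gives y* = 4.
TR = 33·4 = 132. TC = 42 + 100 = 142. Profit = 132 − 142 = -$10.
Shutting down would mean losing the fixed cost of $42, so operating at a loss of $10 is better by $32.

Profit = -$10 at y = 4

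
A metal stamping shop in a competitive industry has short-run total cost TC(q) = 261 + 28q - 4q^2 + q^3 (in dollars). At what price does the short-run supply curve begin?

$24 per unit

Short-run supply begins at min AVC. From VC = 28q - 4q^2 + q^3, AVC = 28 - 4q + q^2.
dAVC/dq = -4 + 2q = 0 gives q = 2. min AVC = 28 - 4·2 + 2^2 = 24.
For P < $24 the firm produces nothing.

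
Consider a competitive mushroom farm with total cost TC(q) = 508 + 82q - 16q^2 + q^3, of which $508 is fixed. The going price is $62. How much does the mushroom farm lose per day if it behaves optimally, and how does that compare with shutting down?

AVC = 82 - 16q + q^2; min AVC = $18 at q = 8. Since P = $62 ≥ min AVC, the firm produces.
With MC = 82 - 32q + 3q^2, P = MC on the upward-sloping part at q* = 10.
TR = 62·10 = 620. TC = 508 + 220 = 728. Profit = 620 − 728 = -$108.
That loss of $108 beats the $508 the firm would lose by shutting down; producing recovers $400 of fixed cost.

Profit = -$108 at q = 10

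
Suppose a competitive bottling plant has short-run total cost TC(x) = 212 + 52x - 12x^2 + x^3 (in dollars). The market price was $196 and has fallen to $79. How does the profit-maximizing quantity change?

Output falls from 12 to 9

AVC = 52 - 12x + x^2, minimized at x = 6 where min AVC = $16. MC = 52 - 24x + 3x^2.
At P = $196 ≥ min AVC, set P = MC on the rising branch: x = 12.
At P = $79 ≥ min AVC, set P = MC: x = 9. The firm stays open but cuts output.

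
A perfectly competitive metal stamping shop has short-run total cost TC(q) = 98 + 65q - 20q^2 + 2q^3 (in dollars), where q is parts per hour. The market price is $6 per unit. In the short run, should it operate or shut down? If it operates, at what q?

Shut down

Strip out fixed cost: VC = 65q - 20q^2 + 2q^3. Then AVC = 65 - 20q + 2q^2 and MC = 65 - 40q + 6q^2.
AVC hits its minimum where MC = AVC, at q = 5, giving min AVC = 65 - 20·5 + 2·5^2 = $15.
With P < min AVC ($6 < $15), every unit sold adds to the loss.
Best response: produce nothing and absorb the $98 fixed cost.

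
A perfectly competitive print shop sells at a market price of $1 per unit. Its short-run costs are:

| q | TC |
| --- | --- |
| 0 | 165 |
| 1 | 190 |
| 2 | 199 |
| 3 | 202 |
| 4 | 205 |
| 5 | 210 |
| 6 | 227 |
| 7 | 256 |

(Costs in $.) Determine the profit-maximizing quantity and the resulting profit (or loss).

q = 0 (shut down); profit = -$165

Profit at each row (π = 1q − TC): q=0: -165; q=1: -189; q=2: -197; q=3: -199; q=4: -201; q=5: -205; q=6: -221; q=7: -249.
Profit is highest at q = 0. Equivalently, the lowest AVC in the table is 45/5 ≈ $9 at q = 5, and P = $1 falls below it — price never covers variable cost, so the firm shuts down and loses only its fixed cost.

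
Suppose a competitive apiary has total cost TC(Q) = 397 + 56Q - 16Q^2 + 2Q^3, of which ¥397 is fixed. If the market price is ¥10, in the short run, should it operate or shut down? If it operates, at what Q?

From TC, MC = TC'(Q) = 56 - 32Q + 6Q^2 and AVC = VC/Q = 56 - 16Q + 2Q^2.
AVC is minimized where dAVC/dQ = -16 + 4Q = 0, at Q = 4; min AVC = 56 - 16·4 + 2·4^2 = ¥24.
Since P = ¥10 < min AVC = ¥24, price fails to cover variable cost at any output.
Shutting down limits the loss to fixed cost, ¥397.

Shut down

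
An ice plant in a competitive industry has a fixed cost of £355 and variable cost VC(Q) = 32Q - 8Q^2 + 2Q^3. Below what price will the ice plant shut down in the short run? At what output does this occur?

The firm shuts down when price falls below the minimum of average variable cost. AVC = VC/Q = 32 - 8Q + 2Q^2.
dAVC/dQ = -8 + 4Q = 0 gives Q = 2. min AVC = 32 - 8·2 + 2·2^2 = 24.
So the shutdown price is £24.

£24 per unit, at Q = 2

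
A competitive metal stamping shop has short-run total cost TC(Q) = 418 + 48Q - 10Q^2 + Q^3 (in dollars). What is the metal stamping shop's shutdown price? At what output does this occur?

The shutdown price is the minimum of AVC. VC = 48Q - 10Q^2 + Q^3, so AVC = 48 - 10Q + Q^2.
At the minimum of AVC, MC = AVC. MC = 48 - 20Q + 3Q^2; setting MC = AVC gives 2Q^2 - 10Q = 0, so Q = 5. min AVC = 23.
For P < $23 the firm produces nothing.

$23 per unit, at Q = 5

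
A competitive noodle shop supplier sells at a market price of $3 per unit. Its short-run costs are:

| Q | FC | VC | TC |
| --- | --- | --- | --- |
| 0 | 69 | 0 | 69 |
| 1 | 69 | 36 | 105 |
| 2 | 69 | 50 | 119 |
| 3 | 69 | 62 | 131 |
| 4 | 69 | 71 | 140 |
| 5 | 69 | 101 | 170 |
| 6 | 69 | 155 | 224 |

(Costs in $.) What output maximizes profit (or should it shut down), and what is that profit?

Compute π = P·Q − TC at each output: Q=0: -69; Q=1: -102; Q=2: -113; Q=3: -122; Q=4: -128; Q=5: -155; Q=6: -206.
Profit is highest at Q = 0. Equivalently, the lowest AVC in the table is 71/4 ≈ $17.75 at Q = 4, and P = $3 falls below it — price never covers variable cost, so the firm shuts down and loses only its fixed cost.

Q = 0 (shut down); profit = -$69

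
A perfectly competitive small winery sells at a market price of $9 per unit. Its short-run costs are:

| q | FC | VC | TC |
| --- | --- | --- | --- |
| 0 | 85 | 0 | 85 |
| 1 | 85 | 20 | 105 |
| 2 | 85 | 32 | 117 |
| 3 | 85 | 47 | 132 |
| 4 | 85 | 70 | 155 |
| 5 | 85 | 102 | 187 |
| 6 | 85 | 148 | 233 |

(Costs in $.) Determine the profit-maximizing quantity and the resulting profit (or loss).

q = 0 (shut down); profit = -$85

Profit at each row (π = 9q − TC): q=0: -85; q=1: -96; q=2: -99; q=3: -105; q=4: -119; q=5: -142; q=6: -179.
Profit is highest at q = 0. Equivalently, the lowest AVC in the table is 47/3 ≈ $15.67 at q = 3, and P = $9 falls below it — price never covers variable cost, so the firm shuts down and loses only its fixed cost.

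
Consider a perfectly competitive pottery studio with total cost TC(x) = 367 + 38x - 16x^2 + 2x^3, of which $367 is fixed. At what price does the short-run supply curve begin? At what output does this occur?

$6 per unit, at x = 4

Short-run supply begins at min AVC. From VC = 38x - 16x^2 + 2x^3, AVC = 38 - 16x + 2x^2.
dAVC/dx = -16 + 4x = 0 gives x = 4. min AVC = 38 - 16·4 + 2·4^2 = 6.
For P < $6 the firm produces nothing.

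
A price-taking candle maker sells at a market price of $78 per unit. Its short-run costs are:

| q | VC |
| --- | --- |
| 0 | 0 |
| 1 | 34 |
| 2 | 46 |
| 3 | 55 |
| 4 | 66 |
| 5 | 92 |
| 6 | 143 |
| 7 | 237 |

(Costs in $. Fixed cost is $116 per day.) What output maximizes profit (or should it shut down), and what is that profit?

q = 6; profit = $209

Compute π = P·q − TC at each output: q=0: -116; q=1: -72; q=2: -6; q=3: 63; q=4: 130; q=5: 182; q=6: 209; q=7: 193.
Profit is maximized at q = 6. AVC there is 143/6 = $23.83 ≤ P, so producing beats shutting down (which would give -$116).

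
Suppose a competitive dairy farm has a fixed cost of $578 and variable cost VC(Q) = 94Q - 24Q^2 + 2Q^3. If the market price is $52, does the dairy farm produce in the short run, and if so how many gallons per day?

Produce at Q = 7

Strip out fixed cost: VC = 94Q - 24Q^2 + 2Q^3. Then AVC = 94 - 24Q + 2Q^2 and MC = 94 - 48Q + 6Q^2.
The AVC parabola has its vertex at Q = 24/4 = 6, where AVC = 94 - 24·6 + 2·6^2 = $22.
P = $52 exceeds min AVC = $22, so the firm stays open.
P = MC gives 42 - 48Q + 6Q^2 = 0, with roots 1 and 7. Take the larger (rising MC): Q* = 7.
Check: AVC at Q = 7 is $24 ≤ P, so revenue covers variable cost.
Profit = P·Q − TC = 52·7 − 746 = -$382, a loss, but smaller than the $578 fixed cost the firm would lose by shutting down.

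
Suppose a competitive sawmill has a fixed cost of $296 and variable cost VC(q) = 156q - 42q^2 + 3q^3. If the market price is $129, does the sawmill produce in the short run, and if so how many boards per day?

From TC, MC = TC'(q) = 156 - 84q + 9q^2 and AVC = VC/q = 156 - 42q + 3q^2.
AVC hits its minimum where MC = AVC, at q = 7, giving min AVC = 156 - 42·7 + 3·7^2 = $9.
Because $129 ≥ $9, revenue can cover variable cost; the firm operates.
P = MC gives 27 - 84q + 9q^2 = 0, with roots 1/3 and 9. Take the larger (rising MC): q* = 9.
Check: AVC at q = 9 is $21 ≤ P, so revenue covers variable cost.
Profit = P·q − TC = 129·9 − 485 = $676.

Produce at q = 9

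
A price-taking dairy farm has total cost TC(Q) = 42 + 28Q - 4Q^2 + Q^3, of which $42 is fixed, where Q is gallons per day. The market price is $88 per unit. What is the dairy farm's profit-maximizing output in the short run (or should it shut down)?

Produce at Q = 6

Strip out fixed cost: VC = 28Q - 4Q^2 + Q^3. Then AVC = 28 - 4Q + Q^2 and MC = 28 - 8Q + 3Q^2.
AVC hits its minimum where MC = AVC, at Q = 2, giving min AVC = 28 - 4·2 + 2^2 = $24.
P = $88 exceeds min AVC = $24, so the firm stays open.
Solving P = MC: -60 - 8Q + 3Q^2 = 0 ⇒ Q = -10/3 or 6. On the upward-sloping branch, Q* = 6.
Check: AVC at Q = 6 is $40 ≤ P, so revenue covers variable cost.
Profit = P·Q − TC = 88·6 − 282 = $246.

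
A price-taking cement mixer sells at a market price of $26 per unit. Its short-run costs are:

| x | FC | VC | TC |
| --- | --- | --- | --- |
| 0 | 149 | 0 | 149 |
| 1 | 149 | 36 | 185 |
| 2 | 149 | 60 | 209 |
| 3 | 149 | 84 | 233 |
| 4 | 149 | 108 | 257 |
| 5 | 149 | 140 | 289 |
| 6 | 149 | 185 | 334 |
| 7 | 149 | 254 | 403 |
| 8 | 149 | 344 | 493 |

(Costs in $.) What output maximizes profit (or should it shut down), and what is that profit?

x = 0 (shut down); profit = -$149

Tabulate TR − TC: x=0: -149; x=1: -159; x=2: -157; x=3: -155; x=4: -153; x=5: -159; x=6: -178; x=7: -221; x=8: -285.
Profit is highest at x = 0. Equivalently, the lowest AVC in the table is 108/4 ≈ $27 at x = 4, and P = $26 falls below it — price never covers variable cost, so the firm shuts down and loses only its fixed cost.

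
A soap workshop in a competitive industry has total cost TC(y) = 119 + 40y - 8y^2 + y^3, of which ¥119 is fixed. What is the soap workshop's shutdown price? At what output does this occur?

Short-run supply begins at min AVC. From VC = 40y - 8y^2 + y^3, AVC = 40 - 8y + y^2.
dAVC/dy = -8 + 2y = 0 gives y = 4. min AVC = 40 - 8·4 + 4^2 = 24.
For P < ¥24 the firm produces nothing.

¥24 per unit, at y = 4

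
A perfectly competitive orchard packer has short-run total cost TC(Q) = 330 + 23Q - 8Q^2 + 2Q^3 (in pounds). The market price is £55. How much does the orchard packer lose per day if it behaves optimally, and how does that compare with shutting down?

AVC = 23 - 8Q + 2Q^2 has its minimum £15 at Q = 2; price £55 clears that bar, so the firm operates.
With MC = 23 - 16Q + 6Q^2, P = MC on the upward-sloping part at Q* = 4.
TR = 55·4 = 220. TC = 330 + 92 = 422. Profit = 220 − 422 = -£202.
That loss of £202 beats the £330 the firm would lose by shutting down; producing recovers £128 of fixed cost.

Profit = -£202 at Q = 4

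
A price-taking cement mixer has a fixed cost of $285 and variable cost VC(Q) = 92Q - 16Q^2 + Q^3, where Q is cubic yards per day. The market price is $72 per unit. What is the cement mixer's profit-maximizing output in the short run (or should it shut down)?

Produce at Q = 10

Variable cost is VC = 92Q - 16Q^2 + Q^3, so AVC = VC/Q = 92 - 16Q + Q^2 and MC = dTC/dQ = 92 - 32Q + 3Q^2.
AVC hits its minimum where MC = AVC, at Q = 8, giving min AVC = 92 - 16·8 + 8^2 = $28.
P = $72 exceeds min AVC = $28, so the firm stays open.
Solving P = MC: 20 - 32Q + 3Q^2 = 0 ⇒ Q = 2/3 or 10. On the upward-sloping branch, Q* = 10.
Check: AVC at Q = 10 is $32 ≤ P, so revenue covers variable cost.
Profit = P·Q − TC = 72·10 − 605 = $115.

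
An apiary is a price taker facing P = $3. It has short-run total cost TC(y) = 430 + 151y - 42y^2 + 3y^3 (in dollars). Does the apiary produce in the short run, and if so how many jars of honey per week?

Shut down

Variable cost is VC = 151y - 42y^2 + 3y^3, so AVC = VC/y = 151 - 42y + 3y^2 and MC = dTC/dy = 151 - 84y + 9y^2.
The AVC parabola has its vertex at y = 42/6 = 7, where AVC = 151 - 42·7 + 3·7^2 = $4.
With P < min AVC ($3 < $4), every unit sold adds to the loss.
The firm minimizes its loss by shutting down and losing only its fixed cost of $430.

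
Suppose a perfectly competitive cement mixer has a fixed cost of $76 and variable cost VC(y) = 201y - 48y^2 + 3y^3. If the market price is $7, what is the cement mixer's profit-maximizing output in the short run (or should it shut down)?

Strip out fixed cost: VC = 201y - 48y^2 + 3y^3. Then AVC = 201 - 48y + 3y^2 and MC = 201 - 96y + 9y^2.
The AVC parabola has its vertex at y = 48/6 = 8, where AVC = 201 - 48·8 + 3·8^2 = $9.
P = $7 lies below min AVC = $9; no output level covers variable cost.
Shutting down limits the loss to fixed cost, $76.

Shut down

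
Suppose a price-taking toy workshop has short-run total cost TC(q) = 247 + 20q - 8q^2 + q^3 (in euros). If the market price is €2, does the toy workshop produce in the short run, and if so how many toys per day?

Strip out fixed cost: VC = 20q - 8q^2 + q^3. Then AVC = 20 - 8q + q^2 and MC = 20 - 16q + 3q^2.
The AVC parabola has its vertex at q = 8/2 = 4, where AVC = 20 - 8·4 + 4^2 = €4.
Since P = €2 < min AVC = €4, price fails to cover variable cost at any output.
Best response: produce nothing and absorb the €247 fixed cost.

Shut down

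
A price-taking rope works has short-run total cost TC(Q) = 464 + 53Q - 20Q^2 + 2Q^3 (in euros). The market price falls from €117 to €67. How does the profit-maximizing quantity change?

Output falls from 8 to 7

MC = 53 - 40Q + 6Q^2; the shutdown threshold is min AVC = €3 (at Q = 5).
With P = €117 above the shutdown price, P = MC gives Q = 8.
At P = €67 ≥ min AVC, set P = MC: Q = 7. The firm stays open but cuts output.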